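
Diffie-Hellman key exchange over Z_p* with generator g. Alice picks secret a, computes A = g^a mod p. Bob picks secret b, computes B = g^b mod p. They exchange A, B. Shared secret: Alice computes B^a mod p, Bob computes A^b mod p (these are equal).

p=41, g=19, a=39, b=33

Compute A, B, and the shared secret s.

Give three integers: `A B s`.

Answer: 13 26 30

Derivation:
A = 19^39 mod 41  (bits of 39 = 100111)
  bit 0 = 1: r = r^2 * 19 mod 41 = 1^2 * 19 = 1*19 = 19
  bit 1 = 0: r = r^2 mod 41 = 19^2 = 33
  bit 2 = 0: r = r^2 mod 41 = 33^2 = 23
  bit 3 = 1: r = r^2 * 19 mod 41 = 23^2 * 19 = 37*19 = 6
  bit 4 = 1: r = r^2 * 19 mod 41 = 6^2 * 19 = 36*19 = 28
  bit 5 = 1: r = r^2 * 19 mod 41 = 28^2 * 19 = 5*19 = 13
  -> A = 13
B = 19^33 mod 41  (bits of 33 = 100001)
  bit 0 = 1: r = r^2 * 19 mod 41 = 1^2 * 19 = 1*19 = 19
  bit 1 = 0: r = r^2 mod 41 = 19^2 = 33
  bit 2 = 0: r = r^2 mod 41 = 33^2 = 23
  bit 3 = 0: r = r^2 mod 41 = 23^2 = 37
  bit 4 = 0: r = r^2 mod 41 = 37^2 = 16
  bit 5 = 1: r = r^2 * 19 mod 41 = 16^2 * 19 = 10*19 = 26
  -> B = 26
s = B^a = 26^39 mod 41  (bits of 39 = 100111)
  bit 0 = 1: r = r^2 * 26 mod 41 = 1^2 * 26 = 1*26 = 26
  bit 1 = 0: r = r^2 mod 41 = 26^2 = 20
  bit 2 = 0: r = r^2 mod 41 = 20^2 = 31
  bit 3 = 1: r = r^2 * 26 mod 41 = 31^2 * 26 = 18*26 = 17
  bit 4 = 1: r = r^2 * 26 mod 41 = 17^2 * 26 = 2*26 = 11
  bit 5 = 1: r = r^2 * 26 mod 41 = 11^2 * 26 = 39*26 = 30
  -> s = B^a = 30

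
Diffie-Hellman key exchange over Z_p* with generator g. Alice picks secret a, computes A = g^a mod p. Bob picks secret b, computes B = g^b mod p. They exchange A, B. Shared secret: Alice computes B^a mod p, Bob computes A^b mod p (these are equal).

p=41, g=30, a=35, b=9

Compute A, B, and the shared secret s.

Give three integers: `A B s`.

A = 30^35 mod 41  (bits of 35 = 100011)
  bit 0 = 1: r = r^2 * 30 mod 41 = 1^2 * 30 = 1*30 = 30
  bit 1 = 0: r = r^2 mod 41 = 30^2 = 39
  bit 2 = 0: r = r^2 mod 41 = 39^2 = 4
  bit 3 = 0: r = r^2 mod 41 = 4^2 = 16
  bit 4 = 1: r = r^2 * 30 mod 41 = 16^2 * 30 = 10*30 = 13
  bit 5 = 1: r = r^2 * 30 mod 41 = 13^2 * 30 = 5*30 = 27
  -> A = 27
B = 30^9 mod 41  (bits of 9 = 1001)
  bit 0 = 1: r = r^2 * 30 mod 41 = 1^2 * 30 = 1*30 = 30
  bit 1 = 0: r = r^2 mod 41 = 30^2 = 39
  bit 2 = 0: r = r^2 mod 41 = 39^2 = 4
  bit 3 = 1: r = r^2 * 30 mod 41 = 4^2 * 30 = 16*30 = 29
  -> B = 29
s = B^a = 29^35 mod 41  (bits of 35 = 100011)
  bit 0 = 1: r = r^2 * 29 mod 41 = 1^2 * 29 = 1*29 = 29
  bit 1 = 0: r = r^2 mod 41 = 29^2 = 21
  bit 2 = 0: r = r^2 mod 41 = 21^2 = 31
  bit 3 = 0: r = r^2 mod 41 = 31^2 = 18
  bit 4 = 1: r = r^2 * 29 mod 41 = 18^2 * 29 = 37*29 = 7
  bit 5 = 1: r = r^2 * 29 mod 41 = 7^2 * 29 = 8*29 = 27
  -> s = B^a = 27

Answer: 27 29 27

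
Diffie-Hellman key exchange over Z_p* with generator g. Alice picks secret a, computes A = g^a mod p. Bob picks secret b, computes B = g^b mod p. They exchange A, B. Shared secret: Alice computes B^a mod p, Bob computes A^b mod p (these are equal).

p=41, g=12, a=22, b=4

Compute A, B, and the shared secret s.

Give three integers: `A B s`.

Answer: 20 31 18

Derivation:
A = 12^22 mod 41  (bits of 22 = 10110)
  bit 0 = 1: r = r^2 * 12 mod 41 = 1^2 * 12 = 1*12 = 12
  bit 1 = 0: r = r^2 mod 41 = 12^2 = 21
  bit 2 = 1: r = r^2 * 12 mod 41 = 21^2 * 12 = 31*12 = 3
  bit 3 = 1: r = r^2 * 12 mod 41 = 3^2 * 12 = 9*12 = 26
  bit 4 = 0: r = r^2 mod 41 = 26^2 = 20
  -> A = 20
B = 12^4 mod 41  (bits of 4 = 100)
  bit 0 = 1: r = r^2 * 12 mod 41 = 1^2 * 12 = 1*12 = 12
  bit 1 = 0: r = r^2 mod 41 = 12^2 = 21
  bit 2 = 0: r = r^2 mod 41 = 21^2 = 31
  -> B = 31
s = B^a = 31^22 mod 41  (bits of 22 = 10110)
  bit 0 = 1: r = r^2 * 31 mod 41 = 1^2 * 31 = 1*31 = 31
  bit 1 = 0: r = r^2 mod 41 = 31^2 = 18
  bit 2 = 1: r = r^2 * 31 mod 41 = 18^2 * 31 = 37*31 = 40
  bit 3 = 1: r = r^2 * 31 mod 41 = 40^2 * 31 = 1*31 = 31
  bit 4 = 0: r = r^2 mod 41 = 31^2 = 18
  -> s = B^a = 18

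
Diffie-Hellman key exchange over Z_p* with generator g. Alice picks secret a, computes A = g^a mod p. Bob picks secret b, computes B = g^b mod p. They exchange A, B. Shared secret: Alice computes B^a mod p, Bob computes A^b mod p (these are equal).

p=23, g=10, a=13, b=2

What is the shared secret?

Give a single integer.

Answer: 18

Derivation:
A = 10^13 mod 23  (bits of 13 = 1101)
  bit 0 = 1: r = r^2 * 10 mod 23 = 1^2 * 10 = 1*10 = 10
  bit 1 = 1: r = r^2 * 10 mod 23 = 10^2 * 10 = 8*10 = 11
  bit 2 = 0: r = r^2 mod 23 = 11^2 = 6
  bit 3 = 1: r = r^2 * 10 mod 23 = 6^2 * 10 = 13*10 = 15
  -> A = 15
B = 10^2 mod 23  (bits of 2 = 10)
  bit 0 = 1: r = r^2 * 10 mod 23 = 1^2 * 10 = 1*10 = 10
  bit 1 = 0: r = r^2 mod 23 = 10^2 = 8
  -> B = 8
s = B^a = 8^13 mod 23  (bits of 13 = 1101)
  bit 0 = 1: r = r^2 * 8 mod 23 = 1^2 * 8 = 1*8 = 8
  bit 1 = 1: r = r^2 * 8 mod 23 = 8^2 * 8 = 18*8 = 6
  bit 2 = 0: r = r^2 mod 23 = 6^2 = 13
  bit 3 = 1: r = r^2 * 8 mod 23 = 13^2 * 8 = 8*8 = 18
  -> s = B^a = 18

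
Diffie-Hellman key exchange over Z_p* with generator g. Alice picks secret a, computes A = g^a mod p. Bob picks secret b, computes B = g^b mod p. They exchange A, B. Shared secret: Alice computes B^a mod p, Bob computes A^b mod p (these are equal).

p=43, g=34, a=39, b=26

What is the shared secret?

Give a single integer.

Answer: 4

Derivation:
A = 34^39 mod 43  (bits of 39 = 100111)
  bit 0 = 1: r = r^2 * 34 mod 43 = 1^2 * 34 = 1*34 = 34
  bit 1 = 0: r = r^2 mod 43 = 34^2 = 38
  bit 2 = 0: r = r^2 mod 43 = 38^2 = 25
  bit 3 = 1: r = r^2 * 34 mod 43 = 25^2 * 34 = 23*34 = 8
  bit 4 = 1: r = r^2 * 34 mod 43 = 8^2 * 34 = 21*34 = 26
  bit 5 = 1: r = r^2 * 34 mod 43 = 26^2 * 34 = 31*34 = 22
  -> A = 22
B = 34^26 mod 43  (bits of 26 = 11010)
  bit 0 = 1: r = r^2 * 34 mod 43 = 1^2 * 34 = 1*34 = 34
  bit 1 = 1: r = r^2 * 34 mod 43 = 34^2 * 34 = 38*34 = 2
  bit 2 = 0: r = r^2 mod 43 = 2^2 = 4
  bit 3 = 1: r = r^2 * 34 mod 43 = 4^2 * 34 = 16*34 = 28
  bit 4 = 0: r = r^2 mod 43 = 28^2 = 10
  -> B = 10
s = B^a = 10^39 mod 43  (bits of 39 = 100111)
  bit 0 = 1: r = r^2 * 10 mod 43 = 1^2 * 10 = 1*10 = 10
  bit 1 = 0: r = r^2 mod 43 = 10^2 = 14
  bit 2 = 0: r = r^2 mod 43 = 14^2 = 24
  bit 3 = 1: r = r^2 * 10 mod 43 = 24^2 * 10 = 17*10 = 41
  bit 4 = 1: r = r^2 * 10 mod 43 = 41^2 * 10 = 4*10 = 40
  bit 5 = 1: r = r^2 * 10 mod 43 = 40^2 * 10 = 9*10 = 4
  -> s = B^a = 4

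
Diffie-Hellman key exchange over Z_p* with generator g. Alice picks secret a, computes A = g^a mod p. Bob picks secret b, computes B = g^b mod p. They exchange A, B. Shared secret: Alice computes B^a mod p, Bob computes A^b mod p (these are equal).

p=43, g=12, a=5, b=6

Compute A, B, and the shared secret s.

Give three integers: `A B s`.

A = 12^5 mod 43  (bits of 5 = 101)
  bit 0 = 1: r = r^2 * 12 mod 43 = 1^2 * 12 = 1*12 = 12
  bit 1 = 0: r = r^2 mod 43 = 12^2 = 15
  bit 2 = 1: r = r^2 * 12 mod 43 = 15^2 * 12 = 10*12 = 34
  -> A = 34
B = 12^6 mod 43  (bits of 6 = 110)
  bit 0 = 1: r = r^2 * 12 mod 43 = 1^2 * 12 = 1*12 = 12
  bit 1 = 1: r = r^2 * 12 mod 43 = 12^2 * 12 = 15*12 = 8
  bit 2 = 0: r = r^2 mod 43 = 8^2 = 21
  -> B = 21
s = B^a = 21^5 mod 43  (bits of 5 = 101)
  bit 0 = 1: r = r^2 * 21 mod 43 = 1^2 * 21 = 1*21 = 21
  bit 1 = 0: r = r^2 mod 43 = 21^2 = 11
  bit 2 = 1: r = r^2 * 21 mod 43 = 11^2 * 21 = 35*21 = 4
  -> s = B^a = 4

Answer: 34 21 4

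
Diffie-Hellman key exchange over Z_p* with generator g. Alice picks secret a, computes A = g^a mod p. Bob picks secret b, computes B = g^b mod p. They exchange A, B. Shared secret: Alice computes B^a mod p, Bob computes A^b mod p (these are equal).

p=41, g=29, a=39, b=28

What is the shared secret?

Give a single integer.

Answer: 25

Derivation:
A = 29^39 mod 41  (bits of 39 = 100111)
  bit 0 = 1: r = r^2 * 29 mod 41 = 1^2 * 29 = 1*29 = 29
  bit 1 = 0: r = r^2 mod 41 = 29^2 = 21
  bit 2 = 0: r = r^2 mod 41 = 21^2 = 31
  bit 3 = 1: r = r^2 * 29 mod 41 = 31^2 * 29 = 18*29 = 30
  bit 4 = 1: r = r^2 * 29 mod 41 = 30^2 * 29 = 39*29 = 24
  bit 5 = 1: r = r^2 * 29 mod 41 = 24^2 * 29 = 2*29 = 17
  -> A = 17
B = 29^28 mod 41  (bits of 28 = 11100)
  bit 0 = 1: r = r^2 * 29 mod 41 = 1^2 * 29 = 1*29 = 29
  bit 1 = 1: r = r^2 * 29 mod 41 = 29^2 * 29 = 21*29 = 35
  bit 2 = 1: r = r^2 * 29 mod 41 = 35^2 * 29 = 36*29 = 19
  bit 3 = 0: r = r^2 mod 41 = 19^2 = 33
  bit 4 = 0: r = r^2 mod 41 = 33^2 = 23
  -> B = 23
s = B^a = 23^39 mod 41  (bits of 39 = 100111)
  bit 0 = 1: r = r^2 * 23 mod 41 = 1^2 * 23 = 1*23 = 23
  bit 1 = 0: r = r^2 mod 41 = 23^2 = 37
  bit 2 = 0: r = r^2 mod 41 = 37^2 = 16
  bit 3 = 1: r = r^2 * 23 mod 41 = 16^2 * 23 = 10*23 = 25
  bit 4 = 1: r = r^2 * 23 mod 41 = 25^2 * 23 = 10*23 = 25
  bit 5 = 1: r = r^2 * 23 mod 41 = 25^2 * 23 = 10*23 = 25
  -> s = B^a = 25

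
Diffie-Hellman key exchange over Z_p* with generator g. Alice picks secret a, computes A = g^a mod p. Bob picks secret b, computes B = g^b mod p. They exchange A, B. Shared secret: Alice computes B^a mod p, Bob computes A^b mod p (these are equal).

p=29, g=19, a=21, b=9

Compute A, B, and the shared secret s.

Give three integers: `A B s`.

A = 19^21 mod 29  (bits of 21 = 10101)
  bit 0 = 1: r = r^2 * 19 mod 29 = 1^2 * 19 = 1*19 = 19
  bit 1 = 0: r = r^2 mod 29 = 19^2 = 13
  bit 2 = 1: r = r^2 * 19 mod 29 = 13^2 * 19 = 24*19 = 21
  bit 3 = 0: r = r^2 mod 29 = 21^2 = 6
  bit 4 = 1: r = r^2 * 19 mod 29 = 6^2 * 19 = 7*19 = 17
  -> A = 17
B = 19^9 mod 29  (bits of 9 = 1001)
  bit 0 = 1: r = r^2 * 19 mod 29 = 1^2 * 19 = 1*19 = 19
  bit 1 = 0: r = r^2 mod 29 = 19^2 = 13
  bit 2 = 0: r = r^2 mod 29 = 13^2 = 24
  bit 3 = 1: r = r^2 * 19 mod 29 = 24^2 * 19 = 25*19 = 11
  -> B = 11
s = B^a = 11^21 mod 29  (bits of 21 = 10101)
  bit 0 = 1: r = r^2 * 11 mod 29 = 1^2 * 11 = 1*11 = 11
  bit 1 = 0: r = r^2 mod 29 = 11^2 = 5
  bit 2 = 1: r = r^2 * 11 mod 29 = 5^2 * 11 = 25*11 = 14
  bit 3 = 0: r = r^2 mod 29 = 14^2 = 22
  bit 4 = 1: r = r^2 * 11 mod 29 = 22^2 * 11 = 20*11 = 17
  -> s = B^a = 17

Answer: 17 11 17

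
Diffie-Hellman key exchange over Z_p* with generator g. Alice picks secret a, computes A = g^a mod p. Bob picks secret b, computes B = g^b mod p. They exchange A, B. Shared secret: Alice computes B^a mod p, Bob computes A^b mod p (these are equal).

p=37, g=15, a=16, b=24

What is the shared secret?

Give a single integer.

A = 15^16 mod 37  (bits of 16 = 10000)
  bit 0 = 1: r = r^2 * 15 mod 37 = 1^2 * 15 = 1*15 = 15
  bit 1 = 0: r = r^2 mod 37 = 15^2 = 3
  bit 2 = 0: r = r^2 mod 37 = 3^2 = 9
  bit 3 = 0: r = r^2 mod 37 = 9^2 = 7
  bit 4 = 0: r = r^2 mod 37 = 7^2 = 12
  -> A = 12
B = 15^24 mod 37  (bits of 24 = 11000)
  bit 0 = 1: r = r^2 * 15 mod 37 = 1^2 * 15 = 1*15 = 15
  bit 1 = 1: r = r^2 * 15 mod 37 = 15^2 * 15 = 3*15 = 8
  bit 2 = 0: r = r^2 mod 37 = 8^2 = 27
  bit 3 = 0: r = r^2 mod 37 = 27^2 = 26
  bit 4 = 0: r = r^2 mod 37 = 26^2 = 10
  -> B = 10
s = B^a = 10^16 mod 37  (bits of 16 = 10000)
  bit 0 = 1: r = r^2 * 10 mod 37 = 1^2 * 10 = 1*10 = 10
  bit 1 = 0: r = r^2 mod 37 = 10^2 = 26
  bit 2 = 0: r = r^2 mod 37 = 26^2 = 10
  bit 3 = 0: r = r^2 mod 37 = 10^2 = 26
  bit 4 = 0: r = r^2 mod 37 = 26^2 = 10
  -> s = B^a = 10

Answer: 10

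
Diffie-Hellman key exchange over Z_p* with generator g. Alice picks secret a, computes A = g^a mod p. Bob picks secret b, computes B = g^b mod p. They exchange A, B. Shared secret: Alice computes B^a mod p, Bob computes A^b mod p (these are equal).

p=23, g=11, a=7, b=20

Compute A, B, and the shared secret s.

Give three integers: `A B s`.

Answer: 7 4 8

Derivation:
A = 11^7 mod 23  (bits of 7 = 111)
  bit 0 = 1: r = r^2 * 11 mod 23 = 1^2 * 11 = 1*11 = 11
  bit 1 = 1: r = r^2 * 11 mod 23 = 11^2 * 11 = 6*11 = 20
  bit 2 = 1: r = r^2 * 11 mod 23 = 20^2 * 11 = 9*11 = 7
  -> A = 7
B = 11^20 mod 23  (bits of 20 = 10100)
  bit 0 = 1: r = r^2 * 11 mod 23 = 1^2 * 11 = 1*11 = 11
  bit 1 = 0: r = r^2 mod 23 = 11^2 = 6
  bit 2 = 1: r = r^2 * 11 mod 23 = 6^2 * 11 = 13*11 = 5
  bit 3 = 0: r = r^2 mod 23 = 5^2 = 2
  bit 4 = 0: r = r^2 mod 23 = 2^2 = 4
  -> B = 4
s = B^a = 4^7 mod 23  (bits of 7 = 111)
  bit 0 = 1: r = r^2 * 4 mod 23 = 1^2 * 4 = 1*4 = 4
  bit 1 = 1: r = r^2 * 4 mod 23 = 4^2 * 4 = 16*4 = 18
  bit 2 = 1: r = r^2 * 4 mod 23 = 18^2 * 4 = 2*4 = 8
  -> s = B^a = 8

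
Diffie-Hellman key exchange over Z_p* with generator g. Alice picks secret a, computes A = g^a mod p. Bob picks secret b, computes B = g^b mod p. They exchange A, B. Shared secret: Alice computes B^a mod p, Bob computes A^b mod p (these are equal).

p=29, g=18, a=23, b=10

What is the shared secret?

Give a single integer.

Answer: 9

Derivation:
A = 18^23 mod 29  (bits of 23 = 10111)
  bit 0 = 1: r = r^2 * 18 mod 29 = 1^2 * 18 = 1*18 = 18
  bit 1 = 0: r = r^2 mod 29 = 18^2 = 5
  bit 2 = 1: r = r^2 * 18 mod 29 = 5^2 * 18 = 25*18 = 15
  bit 3 = 1: r = r^2 * 18 mod 29 = 15^2 * 18 = 22*18 = 19
  bit 4 = 1: r = r^2 * 18 mod 29 = 19^2 * 18 = 13*18 = 2
  -> A = 2
B = 18^10 mod 29  (bits of 10 = 1010)
  bit 0 = 1: r = r^2 * 18 mod 29 = 1^2 * 18 = 1*18 = 18
  bit 1 = 0: r = r^2 mod 29 = 18^2 = 5
  bit 2 = 1: r = r^2 * 18 mod 29 = 5^2 * 18 = 25*18 = 15
  bit 3 = 0: r = r^2 mod 29 = 15^2 = 22
  -> B = 22
s = B^a = 22^23 mod 29  (bits of 23 = 10111)
  bit 0 = 1: r = r^2 * 22 mod 29 = 1^2 * 22 = 1*22 = 22
  bit 1 = 0: r = r^2 mod 29 = 22^2 = 20
  bit 2 = 1: r = r^2 * 22 mod 29 = 20^2 * 22 = 23*22 = 13
  bit 3 = 1: r = r^2 * 22 mod 29 = 13^2 * 22 = 24*22 = 6
  bit 4 = 1: r = r^2 * 22 mod 29 = 6^2 * 22 = 7*22 = 9
  -> s = B^a = 9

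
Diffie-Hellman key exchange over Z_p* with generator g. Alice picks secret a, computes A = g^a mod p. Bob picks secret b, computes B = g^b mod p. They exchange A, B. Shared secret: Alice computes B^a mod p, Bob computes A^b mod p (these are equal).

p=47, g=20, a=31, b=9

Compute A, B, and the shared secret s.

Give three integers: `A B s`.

Answer: 44 13 10

Derivation:
A = 20^31 mod 47  (bits of 31 = 11111)
  bit 0 = 1: r = r^2 * 20 mod 47 = 1^2 * 20 = 1*20 = 20
  bit 1 = 1: r = r^2 * 20 mod 47 = 20^2 * 20 = 24*20 = 10
  bit 2 = 1: r = r^2 * 20 mod 47 = 10^2 * 20 = 6*20 = 26
  bit 3 = 1: r = r^2 * 20 mod 47 = 26^2 * 20 = 18*20 = 31
  bit 4 = 1: r = r^2 * 20 mod 47 = 31^2 * 20 = 21*20 = 44
  -> A = 44
B = 20^9 mod 47  (bits of 9 = 1001)
  bit 0 = 1: r = r^2 * 20 mod 47 = 1^2 * 20 = 1*20 = 20
  bit 1 = 0: r = r^2 mod 47 = 20^2 = 24
  bit 2 = 0: r = r^2 mod 47 = 24^2 = 12
  bit 3 = 1: r = r^2 * 20 mod 47 = 12^2 * 20 = 3*20 = 13
  -> B = 13
s = B^a = 13^31 mod 47  (bits of 31 = 11111)
  bit 0 = 1: r = r^2 * 13 mod 47 = 1^2 * 13 = 1*13 = 13
  bit 1 = 1: r = r^2 * 13 mod 47 = 13^2 * 13 = 28*13 = 35
  bit 2 = 1: r = r^2 * 13 mod 47 = 35^2 * 13 = 3*13 = 39
  bit 3 = 1: r = r^2 * 13 mod 47 = 39^2 * 13 = 17*13 = 33
  bit 4 = 1: r = r^2 * 13 mod 47 = 33^2 * 13 = 8*13 = 10
  -> s = B^a = 10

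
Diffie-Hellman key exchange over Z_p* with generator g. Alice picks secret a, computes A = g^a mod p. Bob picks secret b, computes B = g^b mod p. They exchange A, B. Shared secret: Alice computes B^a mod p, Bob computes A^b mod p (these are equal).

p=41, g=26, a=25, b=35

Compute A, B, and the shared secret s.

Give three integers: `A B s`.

A = 26^25 mod 41  (bits of 25 = 11001)
  bit 0 = 1: r = r^2 * 26 mod 41 = 1^2 * 26 = 1*26 = 26
  bit 1 = 1: r = r^2 * 26 mod 41 = 26^2 * 26 = 20*26 = 28
  bit 2 = 0: r = r^2 mod 41 = 28^2 = 5
  bit 3 = 0: r = r^2 mod 41 = 5^2 = 25
  bit 4 = 1: r = r^2 * 26 mod 41 = 25^2 * 26 = 10*26 = 14
  -> A = 14
B = 26^35 mod 41  (bits of 35 = 100011)
  bit 0 = 1: r = r^2 * 26 mod 41 = 1^2 * 26 = 1*26 = 26
  bit 1 = 0: r = r^2 mod 41 = 26^2 = 20
  bit 2 = 0: r = r^2 mod 41 = 20^2 = 31
  bit 3 = 0: r = r^2 mod 41 = 31^2 = 18
  bit 4 = 1: r = r^2 * 26 mod 41 = 18^2 * 26 = 37*26 = 19
  bit 5 = 1: r = r^2 * 26 mod 41 = 19^2 * 26 = 33*26 = 38
  -> B = 38
s = B^a = 38^25 mod 41  (bits of 25 = 11001)
  bit 0 = 1: r = r^2 * 38 mod 41 = 1^2 * 38 = 1*38 = 38
  bit 1 = 1: r = r^2 * 38 mod 41 = 38^2 * 38 = 9*38 = 14
  bit 2 = 0: r = r^2 mod 41 = 14^2 = 32
  bit 3 = 0: r = r^2 mod 41 = 32^2 = 40
  bit 4 = 1: r = r^2 * 38 mod 41 = 40^2 * 38 = 1*38 = 38
  -> s = B^a = 38

Answer: 14 38 38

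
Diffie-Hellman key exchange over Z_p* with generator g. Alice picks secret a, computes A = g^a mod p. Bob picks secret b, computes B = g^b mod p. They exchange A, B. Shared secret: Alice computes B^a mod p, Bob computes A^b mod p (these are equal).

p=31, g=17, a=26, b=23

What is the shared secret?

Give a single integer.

A = 17^26 mod 31  (bits of 26 = 11010)
  bit 0 = 1: r = r^2 * 17 mod 31 = 1^2 * 17 = 1*17 = 17
  bit 1 = 1: r = r^2 * 17 mod 31 = 17^2 * 17 = 10*17 = 15
  bit 2 = 0: r = r^2 mod 31 = 15^2 = 8
  bit 3 = 1: r = r^2 * 17 mod 31 = 8^2 * 17 = 2*17 = 3
  bit 4 = 0: r = r^2 mod 31 = 3^2 = 9
  -> A = 9
B = 17^23 mod 31  (bits of 23 = 10111)
  bit 0 = 1: r = r^2 * 17 mod 31 = 1^2 * 17 = 1*17 = 17
  bit 1 = 0: r = r^2 mod 31 = 17^2 = 10
  bit 2 = 1: r = r^2 * 17 mod 31 = 10^2 * 17 = 7*17 = 26
  bit 3 = 1: r = r^2 * 17 mod 31 = 26^2 * 17 = 25*17 = 22
  bit 4 = 1: r = r^2 * 17 mod 31 = 22^2 * 17 = 19*17 = 13
  -> B = 13
s = B^a = 13^26 mod 31  (bits of 26 = 11010)
  bit 0 = 1: r = r^2 * 13 mod 31 = 1^2 * 13 = 1*13 = 13
  bit 1 = 1: r = r^2 * 13 mod 31 = 13^2 * 13 = 14*13 = 27
  bit 2 = 0: r = r^2 mod 31 = 27^2 = 16
  bit 3 = 1: r = r^2 * 13 mod 31 = 16^2 * 13 = 8*13 = 11
  bit 4 = 0: r = r^2 mod 31 = 11^2 = 28
  -> s = B^a = 28

Answer: 28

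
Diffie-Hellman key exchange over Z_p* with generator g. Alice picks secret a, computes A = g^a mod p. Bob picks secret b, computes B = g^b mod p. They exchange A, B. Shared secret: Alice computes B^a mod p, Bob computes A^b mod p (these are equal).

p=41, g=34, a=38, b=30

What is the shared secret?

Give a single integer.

Answer: 40

Derivation:
A = 34^38 mod 41  (bits of 38 = 100110)
  bit 0 = 1: r = r^2 * 34 mod 41 = 1^2 * 34 = 1*34 = 34
  bit 1 = 0: r = r^2 mod 41 = 34^2 = 8
  bit 2 = 0: r = r^2 mod 41 = 8^2 = 23
  bit 3 = 1: r = r^2 * 34 mod 41 = 23^2 * 34 = 37*34 = 28
  bit 4 = 1: r = r^2 * 34 mod 41 = 28^2 * 34 = 5*34 = 6
  bit 5 = 0: r = r^2 mod 41 = 6^2 = 36
  -> A = 36
B = 34^30 mod 41  (bits of 30 = 11110)
  bit 0 = 1: r = r^2 * 34 mod 41 = 1^2 * 34 = 1*34 = 34
  bit 1 = 1: r = r^2 * 34 mod 41 = 34^2 * 34 = 8*34 = 26
  bit 2 = 1: r = r^2 * 34 mod 41 = 26^2 * 34 = 20*34 = 24
  bit 3 = 1: r = r^2 * 34 mod 41 = 24^2 * 34 = 2*34 = 27
  bit 4 = 0: r = r^2 mod 41 = 27^2 = 32
  -> B = 32
s = B^a = 32^38 mod 41  (bits of 38 = 100110)
  bit 0 = 1: r = r^2 * 32 mod 41 = 1^2 * 32 = 1*32 = 32
  bit 1 = 0: r = r^2 mod 41 = 32^2 = 40
  bit 2 = 0: r = r^2 mod 41 = 40^2 = 1
  bit 3 = 1: r = r^2 * 32 mod 41 = 1^2 * 32 = 1*32 = 32
  bit 4 = 1: r = r^2 * 32 mod 41 = 32^2 * 32 = 40*32 = 9
  bit 5 = 0: r = r^2 mod 41 = 9^2 = 40
  -> s = B^a = 40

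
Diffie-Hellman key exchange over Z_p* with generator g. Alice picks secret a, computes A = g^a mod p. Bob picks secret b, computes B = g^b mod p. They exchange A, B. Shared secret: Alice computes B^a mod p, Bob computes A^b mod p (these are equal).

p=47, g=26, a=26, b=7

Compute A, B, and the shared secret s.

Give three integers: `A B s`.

Answer: 2 10 34

Derivation:
A = 26^26 mod 47  (bits of 26 = 11010)
  bit 0 = 1: r = r^2 * 26 mod 47 = 1^2 * 26 = 1*26 = 26
  bit 1 = 1: r = r^2 * 26 mod 47 = 26^2 * 26 = 18*26 = 45
  bit 2 = 0: r = r^2 mod 47 = 45^2 = 4
  bit 3 = 1: r = r^2 * 26 mod 47 = 4^2 * 26 = 16*26 = 40
  bit 4 = 0: r = r^2 mod 47 = 40^2 = 2
  -> A = 2
B = 26^7 mod 47  (bits of 7 = 111)
  bit 0 = 1: r = r^2 * 26 mod 47 = 1^2 * 26 = 1*26 = 26
  bit 1 = 1: r = r^2 * 26 mod 47 = 26^2 * 26 = 18*26 = 45
  bit 2 = 1: r = r^2 * 26 mod 47 = 45^2 * 26 = 4*26 = 10
  -> B = 10
s = B^a = 10^26 mod 47  (bits of 26 = 11010)
  bit 0 = 1: r = r^2 * 10 mod 47 = 1^2 * 10 = 1*10 = 10
  bit 1 = 1: r = r^2 * 10 mod 47 = 10^2 * 10 = 6*10 = 13
  bit 2 = 0: r = r^2 mod 47 = 13^2 = 28
  bit 3 = 1: r = r^2 * 10 mod 47 = 28^2 * 10 = 32*10 = 38
  bit 4 = 0: r = r^2 mod 47 = 38^2 = 34
  -> s = B^a = 34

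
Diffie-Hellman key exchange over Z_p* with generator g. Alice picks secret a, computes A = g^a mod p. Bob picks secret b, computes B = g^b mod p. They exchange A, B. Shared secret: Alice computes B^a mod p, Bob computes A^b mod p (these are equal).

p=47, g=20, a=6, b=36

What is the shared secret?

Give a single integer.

A = 20^6 mod 47  (bits of 6 = 110)
  bit 0 = 1: r = r^2 * 20 mod 47 = 1^2 * 20 = 1*20 = 20
  bit 1 = 1: r = r^2 * 20 mod 47 = 20^2 * 20 = 24*20 = 10
  bit 2 = 0: r = r^2 mod 47 = 10^2 = 6
  -> A = 6
B = 20^36 mod 47  (bits of 36 = 100100)
  bit 0 = 1: r = r^2 * 20 mod 47 = 1^2 * 20 = 1*20 = 20
  bit 1 = 0: r = r^2 mod 47 = 20^2 = 24
  bit 2 = 0: r = r^2 mod 47 = 24^2 = 12
  bit 3 = 1: r = r^2 * 20 mod 47 = 12^2 * 20 = 3*20 = 13
  bit 4 = 0: r = r^2 mod 47 = 13^2 = 28
  bit 5 = 0: r = r^2 mod 47 = 28^2 = 32
  -> B = 32
s = B^a = 32^6 mod 47  (bits of 6 = 110)
  bit 0 = 1: r = r^2 * 32 mod 47 = 1^2 * 32 = 1*32 = 32
  bit 1 = 1: r = r^2 * 32 mod 47 = 32^2 * 32 = 37*32 = 9
  bit 2 = 0: r = r^2 mod 47 = 9^2 = 34
  -> s = B^a = 34

Answer: 34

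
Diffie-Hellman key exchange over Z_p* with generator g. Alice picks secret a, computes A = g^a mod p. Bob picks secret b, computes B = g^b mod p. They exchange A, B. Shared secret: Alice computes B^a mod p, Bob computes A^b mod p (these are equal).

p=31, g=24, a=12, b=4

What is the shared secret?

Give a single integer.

A = 24^12 mod 31  (bits of 12 = 1100)
  bit 0 = 1: r = r^2 * 24 mod 31 = 1^2 * 24 = 1*24 = 24
  bit 1 = 1: r = r^2 * 24 mod 31 = 24^2 * 24 = 18*24 = 29
  bit 2 = 0: r = r^2 mod 31 = 29^2 = 4
  bit 3 = 0: r = r^2 mod 31 = 4^2 = 16
  -> A = 16
B = 24^4 mod 31  (bits of 4 = 100)
  bit 0 = 1: r = r^2 * 24 mod 31 = 1^2 * 24 = 1*24 = 24
  bit 1 = 0: r = r^2 mod 31 = 24^2 = 18
  bit 2 = 0: r = r^2 mod 31 = 18^2 = 14
  -> B = 14
s = B^a = 14^12 mod 31  (bits of 12 = 1100)
  bit 0 = 1: r = r^2 * 14 mod 31 = 1^2 * 14 = 1*14 = 14
  bit 1 = 1: r = r^2 * 14 mod 31 = 14^2 * 14 = 10*14 = 16
  bit 2 = 0: r = r^2 mod 31 = 16^2 = 8
  bit 3 = 0: r = r^2 mod 31 = 8^2 = 2
  -> s = B^a = 2

Answer: 2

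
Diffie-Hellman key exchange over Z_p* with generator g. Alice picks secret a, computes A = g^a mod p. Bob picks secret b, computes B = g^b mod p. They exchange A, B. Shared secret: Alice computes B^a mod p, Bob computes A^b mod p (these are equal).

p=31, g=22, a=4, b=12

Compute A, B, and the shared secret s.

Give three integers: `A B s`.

A = 22^4 mod 31  (bits of 4 = 100)
  bit 0 = 1: r = r^2 * 22 mod 31 = 1^2 * 22 = 1*22 = 22
  bit 1 = 0: r = r^2 mod 31 = 22^2 = 19
  bit 2 = 0: r = r^2 mod 31 = 19^2 = 20
  -> A = 20
B = 22^12 mod 31  (bits of 12 = 1100)
  bit 0 = 1: r = r^2 * 22 mod 31 = 1^2 * 22 = 1*22 = 22
  bit 1 = 1: r = r^2 * 22 mod 31 = 22^2 * 22 = 19*22 = 15
  bit 2 = 0: r = r^2 mod 31 = 15^2 = 8
  bit 3 = 0: r = r^2 mod 31 = 8^2 = 2
  -> B = 2
s = B^a = 2^4 mod 31  (bits of 4 = 100)
  bit 0 = 1: r = r^2 * 2 mod 31 = 1^2 * 2 = 1*2 = 2
  bit 1 = 0: r = r^2 mod 31 = 2^2 = 4
  bit 2 = 0: r = r^2 mod 31 = 4^2 = 16
  -> s = B^a = 16

Answer: 20 2 16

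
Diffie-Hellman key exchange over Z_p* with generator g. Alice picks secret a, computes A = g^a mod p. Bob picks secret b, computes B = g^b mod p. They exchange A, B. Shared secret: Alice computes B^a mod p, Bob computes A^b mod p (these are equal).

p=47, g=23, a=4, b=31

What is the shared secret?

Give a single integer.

Answer: 28

Derivation:
A = 23^4 mod 47  (bits of 4 = 100)
  bit 0 = 1: r = r^2 * 23 mod 47 = 1^2 * 23 = 1*23 = 23
  bit 1 = 0: r = r^2 mod 47 = 23^2 = 12
  bit 2 = 0: r = r^2 mod 47 = 12^2 = 3
  -> A = 3
B = 23^31 mod 47  (bits of 31 = 11111)
  bit 0 = 1: r = r^2 * 23 mod 47 = 1^2 * 23 = 1*23 = 23
  bit 1 = 1: r = r^2 * 23 mod 47 = 23^2 * 23 = 12*23 = 41
  bit 2 = 1: r = r^2 * 23 mod 47 = 41^2 * 23 = 36*23 = 29
  bit 3 = 1: r = r^2 * 23 mod 47 = 29^2 * 23 = 42*23 = 26
  bit 4 = 1: r = r^2 * 23 mod 47 = 26^2 * 23 = 18*23 = 38
  -> B = 38
s = B^a = 38^4 mod 47  (bits of 4 = 100)
  bit 0 = 1: r = r^2 * 38 mod 47 = 1^2 * 38 = 1*38 = 38
  bit 1 = 0: r = r^2 mod 47 = 38^2 = 34
  bit 2 = 0: r = r^2 mod 47 = 34^2 = 28
  -> s = B^a = 28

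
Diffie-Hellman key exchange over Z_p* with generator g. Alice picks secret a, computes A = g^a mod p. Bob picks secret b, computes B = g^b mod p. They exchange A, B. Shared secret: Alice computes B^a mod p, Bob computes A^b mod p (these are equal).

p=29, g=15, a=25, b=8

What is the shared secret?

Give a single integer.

Answer: 20

Derivation:
A = 15^25 mod 29  (bits of 25 = 11001)
  bit 0 = 1: r = r^2 * 15 mod 29 = 1^2 * 15 = 1*15 = 15
  bit 1 = 1: r = r^2 * 15 mod 29 = 15^2 * 15 = 22*15 = 11
  bit 2 = 0: r = r^2 mod 29 = 11^2 = 5
  bit 3 = 0: r = r^2 mod 29 = 5^2 = 25
  bit 4 = 1: r = r^2 * 15 mod 29 = 25^2 * 15 = 16*15 = 8
  -> A = 8
B = 15^8 mod 29  (bits of 8 = 1000)
  bit 0 = 1: r = r^2 * 15 mod 29 = 1^2 * 15 = 1*15 = 15
  bit 1 = 0: r = r^2 mod 29 = 15^2 = 22
  bit 2 = 0: r = r^2 mod 29 = 22^2 = 20
  bit 3 = 0: r = r^2 mod 29 = 20^2 = 23
  -> B = 23
s = B^a = 23^25 mod 29  (bits of 25 = 11001)
  bit 0 = 1: r = r^2 * 23 mod 29 = 1^2 * 23 = 1*23 = 23
  bit 1 = 1: r = r^2 * 23 mod 29 = 23^2 * 23 = 7*23 = 16
  bit 2 = 0: r = r^2 mod 29 = 16^2 = 24
  bit 3 = 0: r = r^2 mod 29 = 24^2 = 25
  bit 4 = 1: r = r^2 * 23 mod 29 = 25^2 * 23 = 16*23 = 20
  -> s = B^a = 20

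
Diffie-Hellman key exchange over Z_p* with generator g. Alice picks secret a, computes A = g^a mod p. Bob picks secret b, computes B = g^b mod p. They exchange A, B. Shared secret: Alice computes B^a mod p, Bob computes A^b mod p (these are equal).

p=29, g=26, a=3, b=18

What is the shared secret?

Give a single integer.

Answer: 13

Derivation:
A = 26^3 mod 29  (bits of 3 = 11)
  bit 0 = 1: r = r^2 * 26 mod 29 = 1^2 * 26 = 1*26 = 26
  bit 1 = 1: r = r^2 * 26 mod 29 = 26^2 * 26 = 9*26 = 2
  -> A = 2
B = 26^18 mod 29  (bits of 18 = 10010)
  bit 0 = 1: r = r^2 * 26 mod 29 = 1^2 * 26 = 1*26 = 26
  bit 1 = 0: r = r^2 mod 29 = 26^2 = 9
  bit 2 = 0: r = r^2 mod 29 = 9^2 = 23
  bit 3 = 1: r = r^2 * 26 mod 29 = 23^2 * 26 = 7*26 = 8
  bit 4 = 0: r = r^2 mod 29 = 8^2 = 6
  -> B = 6
s = B^a = 6^3 mod 29  (bits of 3 = 11)
  bit 0 = 1: r = r^2 * 6 mod 29 = 1^2 * 6 = 1*6 = 6
  bit 1 = 1: r = r^2 * 6 mod 29 = 6^2 * 6 = 7*6 = 13
  -> s = B^a = 13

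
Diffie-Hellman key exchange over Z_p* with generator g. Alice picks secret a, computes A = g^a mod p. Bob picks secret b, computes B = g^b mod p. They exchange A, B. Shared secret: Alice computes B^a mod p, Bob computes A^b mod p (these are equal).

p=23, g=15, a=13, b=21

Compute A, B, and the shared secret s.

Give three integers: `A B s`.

A = 15^13 mod 23  (bits of 13 = 1101)
  bit 0 = 1: r = r^2 * 15 mod 23 = 1^2 * 15 = 1*15 = 15
  bit 1 = 1: r = r^2 * 15 mod 23 = 15^2 * 15 = 18*15 = 17
  bit 2 = 0: r = r^2 mod 23 = 17^2 = 13
  bit 3 = 1: r = r^2 * 15 mod 23 = 13^2 * 15 = 8*15 = 5
  -> A = 5
B = 15^21 mod 23  (bits of 21 = 10101)
  bit 0 = 1: r = r^2 * 15 mod 23 = 1^2 * 15 = 1*15 = 15
  bit 1 = 0: r = r^2 mod 23 = 15^2 = 18
  bit 2 = 1: r = r^2 * 15 mod 23 = 18^2 * 15 = 2*15 = 7
  bit 3 = 0: r = r^2 mod 23 = 7^2 = 3
  bit 4 = 1: r = r^2 * 15 mod 23 = 3^2 * 15 = 9*15 = 20
  -> B = 20
s = B^a = 20^13 mod 23  (bits of 13 = 1101)
  bit 0 = 1: r = r^2 * 20 mod 23 = 1^2 * 20 = 1*20 = 20
  bit 1 = 1: r = r^2 * 20 mod 23 = 20^2 * 20 = 9*20 = 19
  bit 2 = 0: r = r^2 mod 23 = 19^2 = 16
  bit 3 = 1: r = r^2 * 20 mod 23 = 16^2 * 20 = 3*20 = 14
  -> s = B^a = 14

Answer: 5 20 14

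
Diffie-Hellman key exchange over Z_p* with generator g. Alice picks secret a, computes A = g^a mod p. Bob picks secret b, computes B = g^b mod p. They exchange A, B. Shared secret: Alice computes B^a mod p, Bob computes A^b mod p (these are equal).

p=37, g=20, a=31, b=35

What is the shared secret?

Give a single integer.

Answer: 18

Derivation:
A = 20^31 mod 37  (bits of 31 = 11111)
  bit 0 = 1: r = r^2 * 20 mod 37 = 1^2 * 20 = 1*20 = 20
  bit 1 = 1: r = r^2 * 20 mod 37 = 20^2 * 20 = 30*20 = 8
  bit 2 = 1: r = r^2 * 20 mod 37 = 8^2 * 20 = 27*20 = 22
  bit 3 = 1: r = r^2 * 20 mod 37 = 22^2 * 20 = 3*20 = 23
  bit 4 = 1: r = r^2 * 20 mod 37 = 23^2 * 20 = 11*20 = 35
  -> A = 35
B = 20^35 mod 37  (bits of 35 = 100011)
  bit 0 = 1: r = r^2 * 20 mod 37 = 1^2 * 20 = 1*20 = 20
  bit 1 = 0: r = r^2 mod 37 = 20^2 = 30
  bit 2 = 0: r = r^2 mod 37 = 30^2 = 12
  bit 3 = 0: r = r^2 mod 37 = 12^2 = 33
  bit 4 = 1: r = r^2 * 20 mod 37 = 33^2 * 20 = 16*20 = 24
  bit 5 = 1: r = r^2 * 20 mod 37 = 24^2 * 20 = 21*20 = 13
  -> B = 13
s = B^a = 13^31 mod 37  (bits of 31 = 11111)
  bit 0 = 1: r = r^2 * 13 mod 37 = 1^2 * 13 = 1*13 = 13
  bit 1 = 1: r = r^2 * 13 mod 37 = 13^2 * 13 = 21*13 = 14
  bit 2 = 1: r = r^2 * 13 mod 37 = 14^2 * 13 = 11*13 = 32
  bit 3 = 1: r = r^2 * 13 mod 37 = 32^2 * 13 = 25*13 = 29
  bit 4 = 1: r = r^2 * 13 mod 37 = 29^2 * 13 = 27*13 = 18
  -> s = B^a = 18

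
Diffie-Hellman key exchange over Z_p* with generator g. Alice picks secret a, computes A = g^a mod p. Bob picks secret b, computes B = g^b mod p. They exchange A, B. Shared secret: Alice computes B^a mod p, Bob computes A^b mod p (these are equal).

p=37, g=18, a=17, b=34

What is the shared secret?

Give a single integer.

Answer: 28

Derivation:
A = 18^17 mod 37  (bits of 17 = 10001)
  bit 0 = 1: r = r^2 * 18 mod 37 = 1^2 * 18 = 1*18 = 18
  bit 1 = 0: r = r^2 mod 37 = 18^2 = 28
  bit 2 = 0: r = r^2 mod 37 = 28^2 = 7
  bit 3 = 0: r = r^2 mod 37 = 7^2 = 12
  bit 4 = 1: r = r^2 * 18 mod 37 = 12^2 * 18 = 33*18 = 2
  -> A = 2
B = 18^34 mod 37  (bits of 34 = 100010)
  bit 0 = 1: r = r^2 * 18 mod 37 = 1^2 * 18 = 1*18 = 18
  bit 1 = 0: r = r^2 mod 37 = 18^2 = 28
  bit 2 = 0: r = r^2 mod 37 = 28^2 = 7
  bit 3 = 0: r = r^2 mod 37 = 7^2 = 12
  bit 4 = 1: r = r^2 * 18 mod 37 = 12^2 * 18 = 33*18 = 2
  bit 5 = 0: r = r^2 mod 37 = 2^2 = 4
  -> B = 4
s = B^a = 4^17 mod 37  (bits of 17 = 10001)
  bit 0 = 1: r = r^2 * 4 mod 37 = 1^2 * 4 = 1*4 = 4
  bit 1 = 0: r = r^2 mod 37 = 4^2 = 16
  bit 2 = 0: r = r^2 mod 37 = 16^2 = 34
  bit 3 = 0: r = r^2 mod 37 = 34^2 = 9
  bit 4 = 1: r = r^2 * 4 mod 37 = 9^2 * 4 = 7*4 = 28
  -> s = B^a = 28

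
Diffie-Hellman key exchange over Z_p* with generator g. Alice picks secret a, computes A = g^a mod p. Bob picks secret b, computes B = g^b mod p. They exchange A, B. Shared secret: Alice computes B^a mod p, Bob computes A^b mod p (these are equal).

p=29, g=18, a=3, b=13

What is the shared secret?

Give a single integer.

Answer: 19

Derivation:
A = 18^3 mod 29  (bits of 3 = 11)
  bit 0 = 1: r = r^2 * 18 mod 29 = 1^2 * 18 = 1*18 = 18
  bit 1 = 1: r = r^2 * 18 mod 29 = 18^2 * 18 = 5*18 = 3
  -> A = 3
B = 18^13 mod 29  (bits of 13 = 1101)
  bit 0 = 1: r = r^2 * 18 mod 29 = 1^2 * 18 = 1*18 = 18
  bit 1 = 1: r = r^2 * 18 mod 29 = 18^2 * 18 = 5*18 = 3
  bit 2 = 0: r = r^2 mod 29 = 3^2 = 9
  bit 3 = 1: r = r^2 * 18 mod 29 = 9^2 * 18 = 23*18 = 8
  -> B = 8
s = B^a = 8^3 mod 29  (bits of 3 = 11)
  bit 0 = 1: r = r^2 * 8 mod 29 = 1^2 * 8 = 1*8 = 8
  bit 1 = 1: r = r^2 * 8 mod 29 = 8^2 * 8 = 6*8 = 19
  -> s = B^a = 19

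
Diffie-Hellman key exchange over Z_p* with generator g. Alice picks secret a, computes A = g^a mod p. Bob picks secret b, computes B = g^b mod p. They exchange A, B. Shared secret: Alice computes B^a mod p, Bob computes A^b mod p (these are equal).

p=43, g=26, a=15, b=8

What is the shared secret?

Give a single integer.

A = 26^15 mod 43  (bits of 15 = 1111)
  bit 0 = 1: r = r^2 * 26 mod 43 = 1^2 * 26 = 1*26 = 26
  bit 1 = 1: r = r^2 * 26 mod 43 = 26^2 * 26 = 31*26 = 32
  bit 2 = 1: r = r^2 * 26 mod 43 = 32^2 * 26 = 35*26 = 7
  bit 3 = 1: r = r^2 * 26 mod 43 = 7^2 * 26 = 6*26 = 27
  -> A = 27
B = 26^8 mod 43  (bits of 8 = 1000)
  bit 0 = 1: r = r^2 * 26 mod 43 = 1^2 * 26 = 1*26 = 26
  bit 1 = 0: r = r^2 mod 43 = 26^2 = 31
  bit 2 = 0: r = r^2 mod 43 = 31^2 = 15
  bit 3 = 0: r = r^2 mod 43 = 15^2 = 10
  -> B = 10
s = B^a = 10^15 mod 43  (bits of 15 = 1111)
  bit 0 = 1: r = r^2 * 10 mod 43 = 1^2 * 10 = 1*10 = 10
  bit 1 = 1: r = r^2 * 10 mod 43 = 10^2 * 10 = 14*10 = 11
  bit 2 = 1: r = r^2 * 10 mod 43 = 11^2 * 10 = 35*10 = 6
  bit 3 = 1: r = r^2 * 10 mod 43 = 6^2 * 10 = 36*10 = 16
  -> s = B^a = 16

Answer: 16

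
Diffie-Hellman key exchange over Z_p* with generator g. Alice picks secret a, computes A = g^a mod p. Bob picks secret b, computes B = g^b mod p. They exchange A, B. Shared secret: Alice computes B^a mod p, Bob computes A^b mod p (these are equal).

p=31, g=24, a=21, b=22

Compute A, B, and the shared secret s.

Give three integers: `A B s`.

Answer: 27 28 16

Derivation:
A = 24^21 mod 31  (bits of 21 = 10101)
  bit 0 = 1: r = r^2 * 24 mod 31 = 1^2 * 24 = 1*24 = 24
  bit 1 = 0: r = r^2 mod 31 = 24^2 = 18
  bit 2 = 1: r = r^2 * 24 mod 31 = 18^2 * 24 = 14*24 = 26
  bit 3 = 0: r = r^2 mod 31 = 26^2 = 25
  bit 4 = 1: r = r^2 * 24 mod 31 = 25^2 * 24 = 5*24 = 27
  -> A = 27
B = 24^22 mod 31  (bits of 22 = 10110)
  bit 0 = 1: r = r^2 * 24 mod 31 = 1^2 * 24 = 1*24 = 24
  bit 1 = 0: r = r^2 mod 31 = 24^2 = 18
  bit 2 = 1: r = r^2 * 24 mod 31 = 18^2 * 24 = 14*24 = 26
  bit 3 = 1: r = r^2 * 24 mod 31 = 26^2 * 24 = 25*24 = 11
  bit 4 = 0: r = r^2 mod 31 = 11^2 = 28
  -> B = 28
s = B^a = 28^21 mod 31  (bits of 21 = 10101)
  bit 0 = 1: r = r^2 * 28 mod 31 = 1^2 * 28 = 1*28 = 28
  bit 1 = 0: r = r^2 mod 31 = 28^2 = 9
  bit 2 = 1: r = r^2 * 28 mod 31 = 9^2 * 28 = 19*28 = 5
  bit 3 = 0: r = r^2 mod 31 = 5^2 = 25
  bit 4 = 1: r = r^2 * 28 mod 31 = 25^2 * 28 = 5*28 = 16
  -> s = B^a = 16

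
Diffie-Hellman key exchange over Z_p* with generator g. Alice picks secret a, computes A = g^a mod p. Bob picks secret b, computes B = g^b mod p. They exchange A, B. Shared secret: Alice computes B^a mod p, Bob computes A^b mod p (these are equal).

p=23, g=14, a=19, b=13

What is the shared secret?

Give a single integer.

A = 14^19 mod 23  (bits of 19 = 10011)
  bit 0 = 1: r = r^2 * 14 mod 23 = 1^2 * 14 = 1*14 = 14
  bit 1 = 0: r = r^2 mod 23 = 14^2 = 12
  bit 2 = 0: r = r^2 mod 23 = 12^2 = 6
  bit 3 = 1: r = r^2 * 14 mod 23 = 6^2 * 14 = 13*14 = 21
  bit 4 = 1: r = r^2 * 14 mod 23 = 21^2 * 14 = 4*14 = 10
  -> A = 10
B = 14^13 mod 23  (bits of 13 = 1101)
  bit 0 = 1: r = r^2 * 14 mod 23 = 1^2 * 14 = 1*14 = 14
  bit 1 = 1: r = r^2 * 14 mod 23 = 14^2 * 14 = 12*14 = 7
  bit 2 = 0: r = r^2 mod 23 = 7^2 = 3
  bit 3 = 1: r = r^2 * 14 mod 23 = 3^2 * 14 = 9*14 = 11
  -> B = 11
s = B^a = 11^19 mod 23  (bits of 19 = 10011)
  bit 0 = 1: r = r^2 * 11 mod 23 = 1^2 * 11 = 1*11 = 11
  bit 1 = 0: r = r^2 mod 23 = 11^2 = 6
  bit 2 = 0: r = r^2 mod 23 = 6^2 = 13
  bit 3 = 1: r = r^2 * 11 mod 23 = 13^2 * 11 = 8*11 = 19
  bit 4 = 1: r = r^2 * 11 mod 23 = 19^2 * 11 = 16*11 = 15
  -> s = B^a = 15

Answer: 15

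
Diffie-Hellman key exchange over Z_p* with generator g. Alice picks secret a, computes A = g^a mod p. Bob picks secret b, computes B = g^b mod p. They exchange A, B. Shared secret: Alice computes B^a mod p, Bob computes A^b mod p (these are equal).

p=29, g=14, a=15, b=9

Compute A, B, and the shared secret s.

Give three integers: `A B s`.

Answer: 15 3 26

Derivation:
A = 14^15 mod 29  (bits of 15 = 1111)
  bit 0 = 1: r = r^2 * 14 mod 29 = 1^2 * 14 = 1*14 = 14
  bit 1 = 1: r = r^2 * 14 mod 29 = 14^2 * 14 = 22*14 = 18
  bit 2 = 1: r = r^2 * 14 mod 29 = 18^2 * 14 = 5*14 = 12
  bit 3 = 1: r = r^2 * 14 mod 29 = 12^2 * 14 = 28*14 = 15
  -> A = 15
B = 14^9 mod 29  (bits of 9 = 1001)
  bit 0 = 1: r = r^2 * 14 mod 29 = 1^2 * 14 = 1*14 = 14
  bit 1 = 0: r = r^2 mod 29 = 14^2 = 22
  bit 2 = 0: r = r^2 mod 29 = 22^2 = 20
  bit 3 = 1: r = r^2 * 14 mod 29 = 20^2 * 14 = 23*14 = 3
  -> B = 3
s = B^a = 3^15 mod 29  (bits of 15 = 1111)
  bit 0 = 1: r = r^2 * 3 mod 29 = 1^2 * 3 = 1*3 = 3
  bit 1 = 1: r = r^2 * 3 mod 29 = 3^2 * 3 = 9*3 = 27
  bit 2 = 1: r = r^2 * 3 mod 29 = 27^2 * 3 = 4*3 = 12
  bit 3 = 1: r = r^2 * 3 mod 29 = 12^2 * 3 = 28*3 = 26
  -> s = B^a = 26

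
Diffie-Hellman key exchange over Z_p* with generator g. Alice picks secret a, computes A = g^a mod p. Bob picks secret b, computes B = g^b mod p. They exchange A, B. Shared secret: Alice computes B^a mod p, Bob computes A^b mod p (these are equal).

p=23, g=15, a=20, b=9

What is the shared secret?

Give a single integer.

Answer: 2

Derivation:
A = 15^20 mod 23  (bits of 20 = 10100)
  bit 0 = 1: r = r^2 * 15 mod 23 = 1^2 * 15 = 1*15 = 15
  bit 1 = 0: r = r^2 mod 23 = 15^2 = 18
  bit 2 = 1: r = r^2 * 15 mod 23 = 18^2 * 15 = 2*15 = 7
  bit 3 = 0: r = r^2 mod 23 = 7^2 = 3
  bit 4 = 0: r = r^2 mod 23 = 3^2 = 9
  -> A = 9
B = 15^9 mod 23  (bits of 9 = 1001)
  bit 0 = 1: r = r^2 * 15 mod 23 = 1^2 * 15 = 1*15 = 15
  bit 1 = 0: r = r^2 mod 23 = 15^2 = 18
  bit 2 = 0: r = r^2 mod 23 = 18^2 = 2
  bit 3 = 1: r = r^2 * 15 mod 23 = 2^2 * 15 = 4*15 = 14
  -> B = 14
s = B^a = 14^20 mod 23  (bits of 20 = 10100)
  bit 0 = 1: r = r^2 * 14 mod 23 = 1^2 * 14 = 1*14 = 14
  bit 1 = 0: r = r^2 mod 23 = 14^2 = 12
  bit 2 = 1: r = r^2 * 14 mod 23 = 12^2 * 14 = 6*14 = 15
  bit 3 = 0: r = r^2 mod 23 = 15^2 = 18
  bit 4 = 0: r = r^2 mod 23 = 18^2 = 2
  -> s = B^a = 2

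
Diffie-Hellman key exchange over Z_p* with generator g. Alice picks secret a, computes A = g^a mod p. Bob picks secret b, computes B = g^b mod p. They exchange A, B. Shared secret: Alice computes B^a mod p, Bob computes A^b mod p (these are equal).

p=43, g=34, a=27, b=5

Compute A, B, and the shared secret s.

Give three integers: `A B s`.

Answer: 39 33 8

Derivation:
A = 34^27 mod 43  (bits of 27 = 11011)
  bit 0 = 1: r = r^2 * 34 mod 43 = 1^2 * 34 = 1*34 = 34
  bit 1 = 1: r = r^2 * 34 mod 43 = 34^2 * 34 = 38*34 = 2
  bit 2 = 0: r = r^2 mod 43 = 2^2 = 4
  bit 3 = 1: r = r^2 * 34 mod 43 = 4^2 * 34 = 16*34 = 28
  bit 4 = 1: r = r^2 * 34 mod 43 = 28^2 * 34 = 10*34 = 39
  -> A = 39
B = 34^5 mod 43  (bits of 5 = 101)
  bit 0 = 1: r = r^2 * 34 mod 43 = 1^2 * 34 = 1*34 = 34
  bit 1 = 0: r = r^2 mod 43 = 34^2 = 38
  bit 2 = 1: r = r^2 * 34 mod 43 = 38^2 * 34 = 25*34 = 33
  -> B = 33
s = B^a = 33^27 mod 43  (bits of 27 = 11011)
  bit 0 = 1: r = r^2 * 33 mod 43 = 1^2 * 33 = 1*33 = 33
  bit 1 = 1: r = r^2 * 33 mod 43 = 33^2 * 33 = 14*33 = 32
  bit 2 = 0: r = r^2 mod 43 = 32^2 = 35
  bit 3 = 1: r = r^2 * 33 mod 43 = 35^2 * 33 = 21*33 = 5
  bit 4 = 1: r = r^2 * 33 mod 43 = 5^2 * 33 = 25*33 = 8
  -> s = B^a = 8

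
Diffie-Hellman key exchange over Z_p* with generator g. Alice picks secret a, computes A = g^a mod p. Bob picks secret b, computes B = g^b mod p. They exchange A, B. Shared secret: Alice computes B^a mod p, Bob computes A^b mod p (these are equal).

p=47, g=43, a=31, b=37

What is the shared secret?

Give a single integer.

A = 43^31 mod 47  (bits of 31 = 11111)
  bit 0 = 1: r = r^2 * 43 mod 47 = 1^2 * 43 = 1*43 = 43
  bit 1 = 1: r = r^2 * 43 mod 47 = 43^2 * 43 = 16*43 = 30
  bit 2 = 1: r = r^2 * 43 mod 47 = 30^2 * 43 = 7*43 = 19
  bit 3 = 1: r = r^2 * 43 mod 47 = 19^2 * 43 = 32*43 = 13
  bit 4 = 1: r = r^2 * 43 mod 47 = 13^2 * 43 = 28*43 = 29
  -> A = 29
B = 43^37 mod 47  (bits of 37 = 100101)
  bit 0 = 1: r = r^2 * 43 mod 47 = 1^2 * 43 = 1*43 = 43
  bit 1 = 0: r = r^2 mod 47 = 43^2 = 16
  bit 2 = 0: r = r^2 mod 47 = 16^2 = 21
  bit 3 = 1: r = r^2 * 43 mod 47 = 21^2 * 43 = 18*43 = 22
  bit 4 = 0: r = r^2 mod 47 = 22^2 = 14
  bit 5 = 1: r = r^2 * 43 mod 47 = 14^2 * 43 = 8*43 = 15
  -> B = 15
s = B^a = 15^31 mod 47  (bits of 31 = 11111)
  bit 0 = 1: r = r^2 * 15 mod 47 = 1^2 * 15 = 1*15 = 15
  bit 1 = 1: r = r^2 * 15 mod 47 = 15^2 * 15 = 37*15 = 38
  bit 2 = 1: r = r^2 * 15 mod 47 = 38^2 * 15 = 34*15 = 40
  bit 3 = 1: r = r^2 * 15 mod 47 = 40^2 * 15 = 2*15 = 30
  bit 4 = 1: r = r^2 * 15 mod 47 = 30^2 * 15 = 7*15 = 11
  -> s = B^a = 11

Answer: 11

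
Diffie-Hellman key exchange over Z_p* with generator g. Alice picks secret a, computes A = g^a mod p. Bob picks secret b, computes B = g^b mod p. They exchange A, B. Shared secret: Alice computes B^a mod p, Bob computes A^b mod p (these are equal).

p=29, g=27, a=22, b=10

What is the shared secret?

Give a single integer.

A = 27^22 mod 29  (bits of 22 = 10110)
  bit 0 = 1: r = r^2 * 27 mod 29 = 1^2 * 27 = 1*27 = 27
  bit 1 = 0: r = r^2 mod 29 = 27^2 = 4
  bit 2 = 1: r = r^2 * 27 mod 29 = 4^2 * 27 = 16*27 = 26
  bit 3 = 1: r = r^2 * 27 mod 29 = 26^2 * 27 = 9*27 = 11
  bit 4 = 0: r = r^2 mod 29 = 11^2 = 5
  -> A = 5
B = 27^10 mod 29  (bits of 10 = 1010)
  bit 0 = 1: r = r^2 * 27 mod 29 = 1^2 * 27 = 1*27 = 27
  bit 1 = 0: r = r^2 mod 29 = 27^2 = 4
  bit 2 = 1: r = r^2 * 27 mod 29 = 4^2 * 27 = 16*27 = 26
  bit 3 = 0: r = r^2 mod 29 = 26^2 = 9
  -> B = 9
s = B^a = 9^22 mod 29  (bits of 22 = 10110)
  bit 0 = 1: r = r^2 * 9 mod 29 = 1^2 * 9 = 1*9 = 9
  bit 1 = 0: r = r^2 mod 29 = 9^2 = 23
  bit 2 = 1: r = r^2 * 9 mod 29 = 23^2 * 9 = 7*9 = 5
  bit 3 = 1: r = r^2 * 9 mod 29 = 5^2 * 9 = 25*9 = 22
  bit 4 = 0: r = r^2 mod 29 = 22^2 = 20
  -> s = B^a = 20

Answer: 20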